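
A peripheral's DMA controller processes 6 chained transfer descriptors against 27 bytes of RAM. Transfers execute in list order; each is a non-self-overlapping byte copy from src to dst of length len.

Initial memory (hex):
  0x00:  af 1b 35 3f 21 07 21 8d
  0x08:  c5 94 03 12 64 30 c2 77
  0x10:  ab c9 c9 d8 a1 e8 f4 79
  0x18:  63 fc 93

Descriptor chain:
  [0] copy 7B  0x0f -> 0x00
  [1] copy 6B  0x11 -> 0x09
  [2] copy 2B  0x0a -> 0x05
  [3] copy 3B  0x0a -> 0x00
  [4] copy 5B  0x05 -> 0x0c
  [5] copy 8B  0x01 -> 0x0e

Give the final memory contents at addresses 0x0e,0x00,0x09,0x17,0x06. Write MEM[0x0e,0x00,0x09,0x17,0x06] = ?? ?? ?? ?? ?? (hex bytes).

  after D0: wrote 7B at 0x00 = 77abc9c9d8a1e8
  after D1: wrote 6B at 0x09 = c9c9d8a1e8f4
  after D2: wrote 2B at 0x05 = c9d8
  after D3: wrote 3B at 0x00 = c9d8a1
  after D4: wrote 5B at 0x0c = c9d88dc5c9
  after D5: wrote 8B at 0x0e = d8a1c9d8c9d88dc5
query mem[0x0e]=0xd8, mem[0x00]=0xc9, mem[0x09]=0xc9, mem[0x17]=0x79, mem[0x06]=0xd8

MEM[0x0e,0x00,0x09,0x17,0x06] = d8 c9 c9 79 d8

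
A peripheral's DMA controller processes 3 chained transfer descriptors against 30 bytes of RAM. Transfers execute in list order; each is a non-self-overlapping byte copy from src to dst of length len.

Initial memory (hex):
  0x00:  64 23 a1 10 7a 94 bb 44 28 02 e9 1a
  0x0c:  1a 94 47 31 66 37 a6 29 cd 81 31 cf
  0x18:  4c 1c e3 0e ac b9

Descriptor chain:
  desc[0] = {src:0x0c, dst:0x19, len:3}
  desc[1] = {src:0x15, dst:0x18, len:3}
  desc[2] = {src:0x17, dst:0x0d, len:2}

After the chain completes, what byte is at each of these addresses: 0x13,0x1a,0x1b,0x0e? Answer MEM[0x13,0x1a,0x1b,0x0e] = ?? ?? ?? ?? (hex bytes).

#0 dst[0x19+3] := {0x1a,0x94,0x47}
#1 dst[0x18+3] := {0x81,0x31,0xcf}
#2 dst[0x0d+2] := {0xcf,0x81}
query mem[0x13]=0x29, mem[0x1a]=0xcf, mem[0x1b]=0x47, mem[0x0e]=0x81

MEM[0x13,0x1a,0x1b,0x0e] = 29 cf 47 81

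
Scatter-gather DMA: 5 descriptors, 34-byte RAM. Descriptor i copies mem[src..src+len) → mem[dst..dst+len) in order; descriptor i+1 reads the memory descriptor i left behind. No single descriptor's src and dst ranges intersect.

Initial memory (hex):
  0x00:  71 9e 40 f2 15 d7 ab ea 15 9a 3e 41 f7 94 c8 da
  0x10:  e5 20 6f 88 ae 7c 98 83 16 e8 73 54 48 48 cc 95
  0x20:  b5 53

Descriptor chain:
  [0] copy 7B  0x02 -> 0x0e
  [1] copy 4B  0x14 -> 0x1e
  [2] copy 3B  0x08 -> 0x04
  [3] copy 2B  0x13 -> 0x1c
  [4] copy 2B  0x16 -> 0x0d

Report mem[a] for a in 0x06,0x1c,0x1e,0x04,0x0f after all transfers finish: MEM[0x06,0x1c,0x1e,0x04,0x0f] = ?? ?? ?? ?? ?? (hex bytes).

MEM[0x06,0x1c,0x1e,0x04,0x0f] = 3e ea 15 15 f2

D0: mem[0x0e..0x14] <- [40 f2 15 d7 ab ea 15]
D1: mem[0x1e..0x21] <- [15 7c 98 83]
D2: mem[0x04..0x06] <- [15 9a 3e]
D3: mem[0x1c..0x1d] <- [ea 15]
D4: mem[0x0d..0x0e] <- [98 83]
query mem[0x06]=0x3e, mem[0x1c]=0xea, mem[0x1e]=0x15, mem[0x04]=0x15, mem[0x0f]=0xf2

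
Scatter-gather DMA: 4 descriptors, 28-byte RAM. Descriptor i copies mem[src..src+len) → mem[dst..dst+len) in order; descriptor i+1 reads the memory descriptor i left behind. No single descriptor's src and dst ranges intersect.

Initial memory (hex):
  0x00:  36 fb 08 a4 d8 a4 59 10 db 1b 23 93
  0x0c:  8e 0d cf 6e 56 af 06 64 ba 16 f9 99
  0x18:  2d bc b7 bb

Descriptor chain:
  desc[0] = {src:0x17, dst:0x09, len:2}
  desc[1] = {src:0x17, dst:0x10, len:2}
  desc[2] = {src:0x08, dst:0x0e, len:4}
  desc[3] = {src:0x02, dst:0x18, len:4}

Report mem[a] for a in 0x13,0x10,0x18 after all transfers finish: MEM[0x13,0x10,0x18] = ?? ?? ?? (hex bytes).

MEM[0x13,0x10,0x18] = 64 2d 08

[0] 0x17->0x09 len=2 : 99 2d
[1] 0x17->0x10 len=2 : 99 2d
[2] 0x08->0x0e len=4 : db 99 2d 93
[3] 0x02->0x18 len=4 : 08 a4 d8 a4
query mem[0x13]=0x64, mem[0x10]=0x2d, mem[0x18]=0x08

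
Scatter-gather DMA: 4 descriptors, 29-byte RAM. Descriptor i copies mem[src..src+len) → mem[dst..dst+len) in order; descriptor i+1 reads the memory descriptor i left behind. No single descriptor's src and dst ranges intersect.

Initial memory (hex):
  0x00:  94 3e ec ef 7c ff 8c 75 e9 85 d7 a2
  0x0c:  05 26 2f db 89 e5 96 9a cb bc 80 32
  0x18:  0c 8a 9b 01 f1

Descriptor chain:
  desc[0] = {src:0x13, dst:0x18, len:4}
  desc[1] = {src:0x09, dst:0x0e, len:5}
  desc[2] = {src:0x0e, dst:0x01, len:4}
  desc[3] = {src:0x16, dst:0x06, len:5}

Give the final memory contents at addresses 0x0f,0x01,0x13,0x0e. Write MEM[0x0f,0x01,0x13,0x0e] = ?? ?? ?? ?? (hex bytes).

  after D0: wrote 4B at 0x18 = 9acbbc80
  after D1: wrote 5B at 0x0e = 85d7a20526
  after D2: wrote 4B at 0x01 = 85d7a205
  after D3: wrote 5B at 0x06 = 80329acbbc
query mem[0x0f]=0xd7, mem[0x01]=0x85, mem[0x13]=0x9a, mem[0x0e]=0x85

MEM[0x0f,0x01,0x13,0x0e] = d7 85 9a 85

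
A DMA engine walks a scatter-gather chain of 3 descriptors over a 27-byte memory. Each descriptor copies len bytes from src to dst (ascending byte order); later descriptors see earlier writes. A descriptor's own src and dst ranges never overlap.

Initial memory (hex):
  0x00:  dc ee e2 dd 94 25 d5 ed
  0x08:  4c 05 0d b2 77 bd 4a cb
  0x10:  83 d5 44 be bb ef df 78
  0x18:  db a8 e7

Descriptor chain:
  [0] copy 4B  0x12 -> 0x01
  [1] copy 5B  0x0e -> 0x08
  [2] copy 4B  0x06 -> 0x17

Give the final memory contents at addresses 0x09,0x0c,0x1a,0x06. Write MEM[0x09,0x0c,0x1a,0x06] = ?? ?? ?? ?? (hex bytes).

[0] 0x12->0x01 len=4 : 44 be bb ef
[1] 0x0e->0x08 len=5 : 4a cb 83 d5 44
[2] 0x06->0x17 len=4 : d5 ed 4a cb
query mem[0x09]=0xcb, mem[0x0c]=0x44, mem[0x1a]=0xcb, mem[0x06]=0xd5

MEM[0x09,0x0c,0x1a,0x06] = cb 44 cb d5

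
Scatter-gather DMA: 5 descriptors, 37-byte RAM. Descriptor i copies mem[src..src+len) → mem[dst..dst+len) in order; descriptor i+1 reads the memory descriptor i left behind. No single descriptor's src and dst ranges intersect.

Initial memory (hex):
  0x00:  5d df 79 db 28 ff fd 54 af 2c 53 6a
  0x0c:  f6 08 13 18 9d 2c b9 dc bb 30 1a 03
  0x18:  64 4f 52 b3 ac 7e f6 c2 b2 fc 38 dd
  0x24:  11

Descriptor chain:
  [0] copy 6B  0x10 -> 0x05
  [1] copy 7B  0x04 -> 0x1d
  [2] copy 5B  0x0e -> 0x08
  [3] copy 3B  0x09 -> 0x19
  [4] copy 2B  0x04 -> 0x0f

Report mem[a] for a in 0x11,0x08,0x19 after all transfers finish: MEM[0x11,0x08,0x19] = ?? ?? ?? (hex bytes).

D0: mem[0x05..0x0a] <- [9d 2c b9 dc bb 30]
D1: mem[0x1d..0x23] <- [28 9d 2c b9 dc bb 30]
D2: mem[0x08..0x0c] <- [13 18 9d 2c b9]
D3: mem[0x19..0x1b] <- [18 9d 2c]
D4: mem[0x0f..0x10] <- [28 9d]
query mem[0x11]=0x2c, mem[0x08]=0x13, mem[0x19]=0x18

MEM[0x11,0x08,0x19] = 2c 13 18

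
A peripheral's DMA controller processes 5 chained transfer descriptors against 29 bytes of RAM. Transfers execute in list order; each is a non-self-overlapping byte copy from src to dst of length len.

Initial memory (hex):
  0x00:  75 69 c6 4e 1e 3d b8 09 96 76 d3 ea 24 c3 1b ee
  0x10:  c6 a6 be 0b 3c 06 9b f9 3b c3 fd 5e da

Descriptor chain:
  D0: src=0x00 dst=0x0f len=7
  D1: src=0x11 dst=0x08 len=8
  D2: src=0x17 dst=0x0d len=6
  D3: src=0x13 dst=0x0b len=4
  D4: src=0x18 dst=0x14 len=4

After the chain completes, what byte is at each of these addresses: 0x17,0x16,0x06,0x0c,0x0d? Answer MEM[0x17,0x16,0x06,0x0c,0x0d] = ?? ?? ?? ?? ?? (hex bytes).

MEM[0x17,0x16,0x06,0x0c,0x0d] = 5e fd b8 3d b8

D0: mem[0x0f..0x15] <- [75 69 c6 4e 1e 3d b8]
D1: mem[0x08..0x0f] <- [c6 4e 1e 3d b8 9b f9 3b]
D2: mem[0x0d..0x12] <- [f9 3b c3 fd 5e da]
D3: mem[0x0b..0x0e] <- [1e 3d b8 9b]
D4: mem[0x14..0x17] <- [3b c3 fd 5e]
query mem[0x17]=0x5e, mem[0x16]=0xfd, mem[0x06]=0xb8, mem[0x0c]=0x3d, mem[0x0d]=0xb8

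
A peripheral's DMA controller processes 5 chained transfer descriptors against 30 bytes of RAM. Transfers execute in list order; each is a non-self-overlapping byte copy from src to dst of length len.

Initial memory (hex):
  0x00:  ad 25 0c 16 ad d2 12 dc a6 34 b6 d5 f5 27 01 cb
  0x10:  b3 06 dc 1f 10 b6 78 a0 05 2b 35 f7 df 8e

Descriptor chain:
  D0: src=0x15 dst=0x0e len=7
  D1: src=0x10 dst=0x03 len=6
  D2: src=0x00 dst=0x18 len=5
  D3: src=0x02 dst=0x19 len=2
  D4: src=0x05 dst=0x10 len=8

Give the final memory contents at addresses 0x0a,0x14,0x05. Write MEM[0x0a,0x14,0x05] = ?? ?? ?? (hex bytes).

D0: mem[0x0e..0x14] <- [b6 78 a0 05 2b 35 f7]
D1: mem[0x03..0x08] <- [a0 05 2b 35 f7 b6]
D2: mem[0x18..0x1c] <- [ad 25 0c a0 05]
D3: mem[0x19..0x1a] <- [0c a0]
D4: mem[0x10..0x17] <- [2b 35 f7 b6 34 b6 d5 f5]
query mem[0x0a]=0xb6, mem[0x14]=0x34, mem[0x05]=0x2b

MEM[0x0a,0x14,0x05] = b6 34 2b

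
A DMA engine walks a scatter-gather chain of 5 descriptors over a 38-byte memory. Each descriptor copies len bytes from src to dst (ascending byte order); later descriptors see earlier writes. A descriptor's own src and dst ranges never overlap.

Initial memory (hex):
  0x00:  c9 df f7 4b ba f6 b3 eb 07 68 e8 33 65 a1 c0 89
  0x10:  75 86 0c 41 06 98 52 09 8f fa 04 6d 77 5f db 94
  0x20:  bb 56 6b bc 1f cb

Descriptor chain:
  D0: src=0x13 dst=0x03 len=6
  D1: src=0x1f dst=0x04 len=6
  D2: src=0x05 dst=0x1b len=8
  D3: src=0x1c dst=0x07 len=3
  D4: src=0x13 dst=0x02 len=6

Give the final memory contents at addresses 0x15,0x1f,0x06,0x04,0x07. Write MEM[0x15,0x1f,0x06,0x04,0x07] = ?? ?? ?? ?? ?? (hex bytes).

MEM[0x15,0x1f,0x06,0x04,0x07] = 98 1f 09 98 8f

[0] 0x13->0x03 len=6 : 41 06 98 52 09 8f
[1] 0x1f->0x04 len=6 : 94 bb 56 6b bc 1f
[2] 0x05->0x1b len=8 : bb 56 6b bc 1f e8 33 65
[3] 0x1c->0x07 len=3 : 56 6b bc
[4] 0x13->0x02 len=6 : 41 06 98 52 09 8f
query mem[0x15]=0x98, mem[0x1f]=0x1f, mem[0x06]=0x09, mem[0x04]=0x98, mem[0x07]=0x8f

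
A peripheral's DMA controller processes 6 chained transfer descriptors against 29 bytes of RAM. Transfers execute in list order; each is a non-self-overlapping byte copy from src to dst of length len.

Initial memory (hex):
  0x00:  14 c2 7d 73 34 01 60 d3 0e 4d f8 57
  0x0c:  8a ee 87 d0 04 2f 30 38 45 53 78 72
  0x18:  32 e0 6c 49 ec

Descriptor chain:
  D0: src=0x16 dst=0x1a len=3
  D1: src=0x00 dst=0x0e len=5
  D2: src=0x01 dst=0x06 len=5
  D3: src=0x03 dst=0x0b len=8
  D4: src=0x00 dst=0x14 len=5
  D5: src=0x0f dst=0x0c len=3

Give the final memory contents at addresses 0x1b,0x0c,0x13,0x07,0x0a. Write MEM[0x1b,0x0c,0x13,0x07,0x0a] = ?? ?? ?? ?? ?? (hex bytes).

MEM[0x1b,0x0c,0x13,0x07,0x0a] = 72 7d 38 7d 01

[0] 0x16->0x1a len=3 : 78 72 32
[1] 0x00->0x0e len=5 : 14 c2 7d 73 34
[2] 0x01->0x06 len=5 : c2 7d 73 34 01
[3] 0x03->0x0b len=8 : 73 34 01 c2 7d 73 34 01
[4] 0x00->0x14 len=5 : 14 c2 7d 73 34
[5] 0x0f->0x0c len=3 : 7d 73 34
query mem[0x1b]=0x72, mem[0x0c]=0x7d, mem[0x13]=0x38, mem[0x07]=0x7d, mem[0x0a]=0x01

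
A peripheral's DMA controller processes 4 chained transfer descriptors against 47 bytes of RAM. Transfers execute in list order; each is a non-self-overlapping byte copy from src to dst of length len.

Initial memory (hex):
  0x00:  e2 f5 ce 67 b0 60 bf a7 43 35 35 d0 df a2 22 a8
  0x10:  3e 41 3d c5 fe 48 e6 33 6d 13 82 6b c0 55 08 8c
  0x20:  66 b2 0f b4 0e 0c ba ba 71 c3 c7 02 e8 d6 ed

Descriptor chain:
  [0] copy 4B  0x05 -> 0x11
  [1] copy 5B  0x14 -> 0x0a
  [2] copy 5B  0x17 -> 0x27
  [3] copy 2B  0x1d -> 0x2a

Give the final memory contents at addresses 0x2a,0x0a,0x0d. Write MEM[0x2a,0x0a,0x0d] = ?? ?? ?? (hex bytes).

MEM[0x2a,0x0a,0x0d] = 55 43 33

D0: mem[0x11..0x14] <- [60 bf a7 43]
D1: mem[0x0a..0x0e] <- [43 48 e6 33 6d]
D2: mem[0x27..0x2b] <- [33 6d 13 82 6b]
D3: mem[0x2a..0x2b] <- [55 08]
query mem[0x2a]=0x55, mem[0x0a]=0x43, mem[0x0d]=0x33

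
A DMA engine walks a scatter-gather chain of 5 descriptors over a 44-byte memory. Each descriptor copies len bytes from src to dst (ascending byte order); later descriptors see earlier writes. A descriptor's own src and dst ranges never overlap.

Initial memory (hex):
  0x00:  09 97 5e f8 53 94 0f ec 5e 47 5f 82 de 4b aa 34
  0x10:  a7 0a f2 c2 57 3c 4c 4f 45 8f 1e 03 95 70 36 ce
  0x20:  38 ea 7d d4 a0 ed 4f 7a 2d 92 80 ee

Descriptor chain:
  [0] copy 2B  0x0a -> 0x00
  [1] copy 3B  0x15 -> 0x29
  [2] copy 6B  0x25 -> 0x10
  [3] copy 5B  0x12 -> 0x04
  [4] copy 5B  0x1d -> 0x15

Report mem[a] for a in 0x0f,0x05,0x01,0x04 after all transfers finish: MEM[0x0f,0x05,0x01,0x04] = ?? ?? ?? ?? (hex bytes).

#0 dst[0x00+2] := {0x5f,0x82}
#1 dst[0x29+3] := {0x3c,0x4c,0x4f}
#2 dst[0x10+6] := {0xed,0x4f,0x7a,0x2d,0x3c,0x4c}
#3 dst[0x04+5] := {0x7a,0x2d,0x3c,0x4c,0x4c}
#4 dst[0x15+5] := {0x70,0x36,0xce,0x38,0xea}
query mem[0x0f]=0x34, mem[0x05]=0x2d, mem[0x01]=0x82, mem[0x04]=0x7a

MEM[0x0f,0x05,0x01,0x04] = 34 2d 82 7a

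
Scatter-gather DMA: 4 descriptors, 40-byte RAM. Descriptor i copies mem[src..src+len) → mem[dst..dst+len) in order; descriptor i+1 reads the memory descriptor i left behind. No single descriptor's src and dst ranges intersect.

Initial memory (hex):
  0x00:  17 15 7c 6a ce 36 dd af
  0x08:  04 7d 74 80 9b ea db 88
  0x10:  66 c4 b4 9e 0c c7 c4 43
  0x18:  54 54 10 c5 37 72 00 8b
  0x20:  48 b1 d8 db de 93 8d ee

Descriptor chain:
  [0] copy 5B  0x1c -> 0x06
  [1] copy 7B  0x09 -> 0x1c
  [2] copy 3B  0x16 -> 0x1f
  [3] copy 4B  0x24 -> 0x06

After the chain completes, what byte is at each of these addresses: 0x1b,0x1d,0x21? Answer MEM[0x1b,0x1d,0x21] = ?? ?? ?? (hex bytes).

D0: mem[0x06..0x0a] <- [37 72 00 8b 48]
D1: mem[0x1c..0x22] <- [8b 48 80 9b ea db 88]
D2: mem[0x1f..0x21] <- [c4 43 54]
D3: mem[0x06..0x09] <- [de 93 8d ee]
query mem[0x1b]=0xc5, mem[0x1d]=0x48, mem[0x21]=0x54

MEM[0x1b,0x1d,0x21] = c5 48 54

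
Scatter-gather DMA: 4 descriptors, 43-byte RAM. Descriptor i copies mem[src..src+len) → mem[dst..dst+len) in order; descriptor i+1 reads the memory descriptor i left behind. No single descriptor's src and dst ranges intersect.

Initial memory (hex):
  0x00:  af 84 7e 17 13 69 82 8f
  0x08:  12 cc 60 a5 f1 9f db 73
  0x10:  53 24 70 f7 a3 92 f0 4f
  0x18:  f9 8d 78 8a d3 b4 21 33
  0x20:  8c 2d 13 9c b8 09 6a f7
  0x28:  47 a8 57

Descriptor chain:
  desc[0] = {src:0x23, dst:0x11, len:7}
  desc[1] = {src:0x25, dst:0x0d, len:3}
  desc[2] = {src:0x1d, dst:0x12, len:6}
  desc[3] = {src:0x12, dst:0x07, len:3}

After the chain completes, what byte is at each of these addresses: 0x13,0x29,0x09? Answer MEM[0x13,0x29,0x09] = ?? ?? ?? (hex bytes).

#0 dst[0x11+7] := {0x9c,0xb8,0x09,0x6a,0xf7,0x47,0xa8}
#1 dst[0x0d+3] := {0x09,0x6a,0xf7}
#2 dst[0x12+6] := {0xb4,0x21,0x33,0x8c,0x2d,0x13}
#3 dst[0x07+3] := {0xb4,0x21,0x33}
query mem[0x13]=0x21, mem[0x29]=0xa8, mem[0x09]=0x33

MEM[0x13,0x29,0x09] = 21 a8 33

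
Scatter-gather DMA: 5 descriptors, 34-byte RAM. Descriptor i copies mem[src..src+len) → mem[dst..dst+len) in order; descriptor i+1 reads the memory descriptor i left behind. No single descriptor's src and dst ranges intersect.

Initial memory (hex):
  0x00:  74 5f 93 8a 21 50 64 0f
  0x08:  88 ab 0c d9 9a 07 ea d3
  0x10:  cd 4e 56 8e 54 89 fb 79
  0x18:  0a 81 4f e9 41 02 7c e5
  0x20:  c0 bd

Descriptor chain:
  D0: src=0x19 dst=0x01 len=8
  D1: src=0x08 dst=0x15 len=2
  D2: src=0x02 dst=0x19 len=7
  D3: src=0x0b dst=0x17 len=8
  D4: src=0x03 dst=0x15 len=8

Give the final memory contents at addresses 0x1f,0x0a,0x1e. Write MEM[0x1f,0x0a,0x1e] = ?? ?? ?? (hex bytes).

MEM[0x1f,0x0a,0x1e] = c0 0c 56

[0] 0x19->0x01 len=8 : 81 4f e9 41 02 7c e5 c0
[1] 0x08->0x15 len=2 : c0 ab
[2] 0x02->0x19 len=7 : 4f e9 41 02 7c e5 c0
[3] 0x0b->0x17 len=8 : d9 9a 07 ea d3 cd 4e 56
[4] 0x03->0x15 len=8 : e9 41 02 7c e5 c0 ab 0c
query mem[0x1f]=0xc0, mem[0x0a]=0x0c, mem[0x1e]=0x56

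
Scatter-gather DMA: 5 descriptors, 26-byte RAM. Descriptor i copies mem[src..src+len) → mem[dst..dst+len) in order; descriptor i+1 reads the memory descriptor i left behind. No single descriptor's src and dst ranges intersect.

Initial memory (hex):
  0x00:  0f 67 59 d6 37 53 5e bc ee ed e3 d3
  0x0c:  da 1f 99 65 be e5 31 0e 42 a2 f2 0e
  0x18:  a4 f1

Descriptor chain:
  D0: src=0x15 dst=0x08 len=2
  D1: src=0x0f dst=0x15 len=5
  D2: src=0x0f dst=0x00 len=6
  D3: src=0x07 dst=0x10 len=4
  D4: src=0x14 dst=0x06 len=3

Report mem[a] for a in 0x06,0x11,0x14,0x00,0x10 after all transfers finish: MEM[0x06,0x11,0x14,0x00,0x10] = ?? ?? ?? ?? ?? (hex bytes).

D0: mem[0x08..0x09] <- [a2 f2]
D1: mem[0x15..0x19] <- [65 be e5 31 0e]
D2: mem[0x00..0x05] <- [65 be e5 31 0e 42]
D3: mem[0x10..0x13] <- [bc a2 f2 e3]
D4: mem[0x06..0x08] <- [42 65 be]
query mem[0x06]=0x42, mem[0x11]=0xa2, mem[0x14]=0x42, mem[0x00]=0x65, mem[0x10]=0xbc

MEM[0x06,0x11,0x14,0x00,0x10] = 42 a2 42 65 bc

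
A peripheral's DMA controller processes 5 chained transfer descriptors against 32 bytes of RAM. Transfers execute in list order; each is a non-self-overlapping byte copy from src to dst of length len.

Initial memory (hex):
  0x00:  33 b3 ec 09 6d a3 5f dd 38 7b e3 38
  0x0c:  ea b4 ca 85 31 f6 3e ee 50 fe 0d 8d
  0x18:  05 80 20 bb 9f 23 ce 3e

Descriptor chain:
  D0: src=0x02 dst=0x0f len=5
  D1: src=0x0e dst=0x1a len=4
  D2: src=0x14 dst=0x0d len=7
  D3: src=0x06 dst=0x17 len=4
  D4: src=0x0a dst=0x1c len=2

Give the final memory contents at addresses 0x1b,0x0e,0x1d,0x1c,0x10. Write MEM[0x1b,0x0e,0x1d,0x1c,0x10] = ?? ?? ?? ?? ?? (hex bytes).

[0] 0x02->0x0f len=5 : ec 09 6d a3 5f
[1] 0x0e->0x1a len=4 : ca ec 09 6d
[2] 0x14->0x0d len=7 : 50 fe 0d 8d 05 80 ca
[3] 0x06->0x17 len=4 : 5f dd 38 7b
[4] 0x0a->0x1c len=2 : e3 38
query mem[0x1b]=0xec, mem[0x0e]=0xfe, mem[0x1d]=0x38, mem[0x1c]=0xe3, mem[0x10]=0x8d

MEM[0x1b,0x0e,0x1d,0x1c,0x10] = ec fe 38 e3 8d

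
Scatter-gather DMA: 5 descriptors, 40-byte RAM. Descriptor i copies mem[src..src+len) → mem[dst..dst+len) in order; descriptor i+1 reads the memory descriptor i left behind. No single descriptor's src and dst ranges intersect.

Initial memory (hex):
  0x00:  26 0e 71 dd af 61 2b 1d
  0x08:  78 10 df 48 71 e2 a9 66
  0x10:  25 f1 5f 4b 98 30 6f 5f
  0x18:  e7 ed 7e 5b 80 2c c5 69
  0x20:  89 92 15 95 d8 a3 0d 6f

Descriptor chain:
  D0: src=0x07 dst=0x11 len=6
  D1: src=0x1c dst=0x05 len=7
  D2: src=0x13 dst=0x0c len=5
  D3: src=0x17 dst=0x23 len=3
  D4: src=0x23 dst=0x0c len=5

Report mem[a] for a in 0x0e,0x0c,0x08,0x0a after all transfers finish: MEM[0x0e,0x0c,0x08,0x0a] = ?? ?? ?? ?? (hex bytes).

  after D0: wrote 6B at 0x11 = 1d7810df4871
  after D1: wrote 7B at 0x05 = 802cc569899215
  after D2: wrote 5B at 0x0c = 10df48715f
  after D3: wrote 3B at 0x23 = 5fe7ed
  after D4: wrote 5B at 0x0c = 5fe7ed0d6f
query mem[0x0e]=0xed, mem[0x0c]=0x5f, mem[0x08]=0x69, mem[0x0a]=0x92

MEM[0x0e,0x0c,0x08,0x0a] = ed 5f 69 92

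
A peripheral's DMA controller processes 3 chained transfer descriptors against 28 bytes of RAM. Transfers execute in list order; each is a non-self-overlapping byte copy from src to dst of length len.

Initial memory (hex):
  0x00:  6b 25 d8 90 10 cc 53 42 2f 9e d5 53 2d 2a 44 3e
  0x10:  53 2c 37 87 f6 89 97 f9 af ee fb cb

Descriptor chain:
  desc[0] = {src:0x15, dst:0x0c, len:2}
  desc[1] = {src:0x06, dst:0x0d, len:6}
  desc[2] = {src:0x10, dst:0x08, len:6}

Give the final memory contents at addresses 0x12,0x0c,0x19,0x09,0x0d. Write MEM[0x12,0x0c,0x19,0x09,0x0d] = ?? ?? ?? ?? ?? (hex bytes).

D0: mem[0x0c..0x0d] <- [89 97]
D1: mem[0x0d..0x12] <- [53 42 2f 9e d5 53]
D2: mem[0x08..0x0d] <- [9e d5 53 87 f6 89]
query mem[0x12]=0x53, mem[0x0c]=0xf6, mem[0x19]=0xee, mem[0x09]=0xd5, mem[0x0d]=0x89

MEM[0x12,0x0c,0x19,0x09,0x0d] = 53 f6 ee d5 89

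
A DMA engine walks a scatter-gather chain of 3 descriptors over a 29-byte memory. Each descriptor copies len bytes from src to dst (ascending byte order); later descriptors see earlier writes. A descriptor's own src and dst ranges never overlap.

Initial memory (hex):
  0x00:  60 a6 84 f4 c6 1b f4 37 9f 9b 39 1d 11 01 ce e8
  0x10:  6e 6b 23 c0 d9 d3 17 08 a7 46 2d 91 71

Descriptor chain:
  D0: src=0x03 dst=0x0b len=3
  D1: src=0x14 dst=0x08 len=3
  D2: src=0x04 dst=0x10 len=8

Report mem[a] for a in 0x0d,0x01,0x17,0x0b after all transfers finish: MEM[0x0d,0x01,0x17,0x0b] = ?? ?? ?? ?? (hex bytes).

  after D0: wrote 3B at 0x0b = f4c61b
  after D1: wrote 3B at 0x08 = d9d317
  after D2: wrote 8B at 0x10 = c61bf437d9d317f4
query mem[0x0d]=0x1b, mem[0x01]=0xa6, mem[0x17]=0xf4, mem[0x0b]=0xf4

MEM[0x0d,0x01,0x17,0x0b] = 1b a6 f4 f4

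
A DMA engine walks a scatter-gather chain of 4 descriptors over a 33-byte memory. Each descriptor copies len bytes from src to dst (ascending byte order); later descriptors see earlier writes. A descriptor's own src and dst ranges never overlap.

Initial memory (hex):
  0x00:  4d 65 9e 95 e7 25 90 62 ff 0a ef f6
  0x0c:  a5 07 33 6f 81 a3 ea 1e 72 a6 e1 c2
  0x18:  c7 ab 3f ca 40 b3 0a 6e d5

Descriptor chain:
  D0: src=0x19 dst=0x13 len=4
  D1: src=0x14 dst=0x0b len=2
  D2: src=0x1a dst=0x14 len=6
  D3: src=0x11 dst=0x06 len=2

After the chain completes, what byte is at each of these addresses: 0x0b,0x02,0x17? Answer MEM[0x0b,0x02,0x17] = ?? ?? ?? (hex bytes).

D0: mem[0x13..0x16] <- [ab 3f ca 40]
D1: mem[0x0b..0x0c] <- [3f ca]
D2: mem[0x14..0x19] <- [3f ca 40 b3 0a 6e]
D3: mem[0x06..0x07] <- [a3 ea]
query mem[0x0b]=0x3f, mem[0x02]=0x9e, mem[0x17]=0xb3

MEM[0x0b,0x02,0x17] = 3f 9e b3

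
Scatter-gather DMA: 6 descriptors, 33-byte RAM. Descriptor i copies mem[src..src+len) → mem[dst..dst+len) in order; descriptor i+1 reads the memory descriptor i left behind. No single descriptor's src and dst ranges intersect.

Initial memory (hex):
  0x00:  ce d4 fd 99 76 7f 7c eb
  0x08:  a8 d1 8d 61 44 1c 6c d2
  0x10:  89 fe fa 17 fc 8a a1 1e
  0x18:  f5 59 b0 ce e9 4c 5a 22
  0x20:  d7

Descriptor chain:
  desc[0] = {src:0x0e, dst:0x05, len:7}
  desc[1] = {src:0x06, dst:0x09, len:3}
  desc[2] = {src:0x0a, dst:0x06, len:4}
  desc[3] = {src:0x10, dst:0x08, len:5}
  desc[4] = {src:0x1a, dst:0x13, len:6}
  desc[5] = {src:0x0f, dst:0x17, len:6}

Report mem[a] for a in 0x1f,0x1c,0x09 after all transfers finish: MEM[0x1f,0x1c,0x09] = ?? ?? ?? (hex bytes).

MEM[0x1f,0x1c,0x09] = 22 ce fe

[0] 0x0e->0x05 len=7 : 6c d2 89 fe fa 17 fc
[1] 0x06->0x09 len=3 : d2 89 fe
[2] 0x0a->0x06 len=4 : 89 fe 44 1c
[3] 0x10->0x08 len=5 : 89 fe fa 17 fc
[4] 0x1a->0x13 len=6 : b0 ce e9 4c 5a 22
[5] 0x0f->0x17 len=6 : d2 89 fe fa b0 ce
query mem[0x1f]=0x22, mem[0x1c]=0xce, mem[0x09]=0xfe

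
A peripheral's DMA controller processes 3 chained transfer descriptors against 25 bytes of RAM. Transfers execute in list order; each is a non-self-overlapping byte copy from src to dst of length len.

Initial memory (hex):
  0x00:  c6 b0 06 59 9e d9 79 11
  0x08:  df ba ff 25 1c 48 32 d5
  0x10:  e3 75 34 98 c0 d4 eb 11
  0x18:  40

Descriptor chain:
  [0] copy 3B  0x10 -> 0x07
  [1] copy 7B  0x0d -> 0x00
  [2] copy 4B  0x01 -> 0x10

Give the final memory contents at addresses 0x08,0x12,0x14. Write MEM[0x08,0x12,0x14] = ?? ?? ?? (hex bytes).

  after D0: wrote 3B at 0x07 = e37534
  after D1: wrote 7B at 0x00 = 4832d5e3753498
  after D2: wrote 4B at 0x10 = 32d5e375
query mem[0x08]=0x75, mem[0x12]=0xe3, mem[0x14]=0xc0

MEM[0x08,0x12,0x14] = 75 e3 c0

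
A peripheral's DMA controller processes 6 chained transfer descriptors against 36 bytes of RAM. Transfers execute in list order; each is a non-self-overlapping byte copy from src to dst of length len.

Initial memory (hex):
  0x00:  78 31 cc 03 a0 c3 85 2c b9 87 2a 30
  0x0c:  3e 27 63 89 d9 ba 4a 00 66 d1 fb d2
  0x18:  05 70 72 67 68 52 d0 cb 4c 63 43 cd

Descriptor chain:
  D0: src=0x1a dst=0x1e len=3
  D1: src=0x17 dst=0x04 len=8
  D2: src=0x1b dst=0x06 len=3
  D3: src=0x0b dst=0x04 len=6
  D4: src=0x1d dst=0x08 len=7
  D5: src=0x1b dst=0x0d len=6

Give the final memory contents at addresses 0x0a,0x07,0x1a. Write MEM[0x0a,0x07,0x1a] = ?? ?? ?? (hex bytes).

MEM[0x0a,0x07,0x1a] = 67 63 72

#0 dst[0x1e+3] := {0x72,0x67,0x68}
#1 dst[0x04+8] := {0xd2,0x05,0x70,0x72,0x67,0x68,0x52,0x72}
#2 dst[0x06+3] := {0x67,0x68,0x52}
#3 dst[0x04+6] := {0x72,0x3e,0x27,0x63,0x89,0xd9}
#4 dst[0x08+7] := {0x52,0x72,0x67,0x68,0x63,0x43,0xcd}
#5 dst[0x0d+6] := {0x67,0x68,0x52,0x72,0x67,0x68}
query mem[0x0a]=0x67, mem[0x07]=0x63, mem[0x1a]=0x72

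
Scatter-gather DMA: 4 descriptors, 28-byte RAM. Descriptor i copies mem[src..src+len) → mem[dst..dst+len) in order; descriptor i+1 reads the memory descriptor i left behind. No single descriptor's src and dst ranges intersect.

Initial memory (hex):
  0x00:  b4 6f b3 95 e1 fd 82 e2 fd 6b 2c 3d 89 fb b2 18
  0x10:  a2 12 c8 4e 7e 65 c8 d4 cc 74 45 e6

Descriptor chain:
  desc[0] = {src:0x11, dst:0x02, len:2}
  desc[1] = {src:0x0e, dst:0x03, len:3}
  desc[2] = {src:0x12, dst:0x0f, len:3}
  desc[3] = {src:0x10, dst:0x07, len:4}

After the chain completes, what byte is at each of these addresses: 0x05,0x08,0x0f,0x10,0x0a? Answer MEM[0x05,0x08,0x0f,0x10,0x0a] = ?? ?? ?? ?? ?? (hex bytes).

  after D0: wrote 2B at 0x02 = 12c8
  after D1: wrote 3B at 0x03 = b218a2
  after D2: wrote 3B at 0x0f = c84e7e
  after D3: wrote 4B at 0x07 = 4e7ec84e
query mem[0x05]=0xa2, mem[0x08]=0x7e, mem[0x0f]=0xc8, mem[0x10]=0x4e, mem[0x0a]=0x4e

MEM[0x05,0x08,0x0f,0x10,0x0a] = a2 7e c8 4e 4e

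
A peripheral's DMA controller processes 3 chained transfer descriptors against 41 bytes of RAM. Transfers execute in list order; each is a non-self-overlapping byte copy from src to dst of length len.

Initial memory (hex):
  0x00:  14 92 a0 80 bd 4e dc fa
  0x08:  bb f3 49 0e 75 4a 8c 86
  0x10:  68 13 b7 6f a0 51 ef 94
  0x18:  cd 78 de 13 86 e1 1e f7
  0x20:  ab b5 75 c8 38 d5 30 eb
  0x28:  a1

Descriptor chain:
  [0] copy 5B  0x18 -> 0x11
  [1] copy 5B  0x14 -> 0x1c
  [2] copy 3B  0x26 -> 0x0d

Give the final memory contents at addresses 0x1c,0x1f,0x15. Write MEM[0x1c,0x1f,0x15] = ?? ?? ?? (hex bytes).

  after D0: wrote 5B at 0x11 = cd78de1386
  after D1: wrote 5B at 0x1c = 1386ef94cd
  after D2: wrote 3B at 0x0d = 30eba1
query mem[0x1c]=0x13, mem[0x1f]=0x94, mem[0x15]=0x86

MEM[0x1c,0x1f,0x15] = 13 94 86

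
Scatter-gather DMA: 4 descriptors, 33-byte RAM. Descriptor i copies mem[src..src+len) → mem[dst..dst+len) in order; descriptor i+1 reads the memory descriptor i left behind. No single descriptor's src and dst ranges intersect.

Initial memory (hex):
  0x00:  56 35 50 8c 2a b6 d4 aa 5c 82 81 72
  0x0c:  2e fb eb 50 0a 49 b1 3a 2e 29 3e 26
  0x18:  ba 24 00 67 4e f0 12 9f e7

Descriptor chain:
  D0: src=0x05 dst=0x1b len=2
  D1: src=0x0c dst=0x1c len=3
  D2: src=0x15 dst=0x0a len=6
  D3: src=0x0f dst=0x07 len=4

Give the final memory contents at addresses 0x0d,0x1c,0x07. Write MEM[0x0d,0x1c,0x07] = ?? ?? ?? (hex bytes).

D0: mem[0x1b..0x1c] <- [b6 d4]
D1: mem[0x1c..0x1e] <- [2e fb eb]
D2: mem[0x0a..0x0f] <- [29 3e 26 ba 24 00]
D3: mem[0x07..0x0a] <- [00 0a 49 b1]
query mem[0x0d]=0xba, mem[0x1c]=0x2e, mem[0x07]=0x00

MEM[0x0d,0x1c,0x07] = ba 2e 00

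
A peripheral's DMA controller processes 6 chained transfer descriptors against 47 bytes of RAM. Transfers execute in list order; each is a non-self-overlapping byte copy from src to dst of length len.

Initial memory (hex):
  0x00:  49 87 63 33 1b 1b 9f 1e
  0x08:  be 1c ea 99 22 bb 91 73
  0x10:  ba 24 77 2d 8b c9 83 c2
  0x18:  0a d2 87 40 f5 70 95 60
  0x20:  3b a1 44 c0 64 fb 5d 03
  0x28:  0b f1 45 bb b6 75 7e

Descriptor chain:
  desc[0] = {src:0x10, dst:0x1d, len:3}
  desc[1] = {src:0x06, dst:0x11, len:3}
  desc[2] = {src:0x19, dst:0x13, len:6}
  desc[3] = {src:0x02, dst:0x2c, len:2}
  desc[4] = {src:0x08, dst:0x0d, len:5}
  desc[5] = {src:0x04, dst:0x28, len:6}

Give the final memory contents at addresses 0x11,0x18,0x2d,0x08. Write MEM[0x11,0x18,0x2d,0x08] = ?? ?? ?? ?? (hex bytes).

MEM[0x11,0x18,0x2d,0x08] = 22 24 1c be

  after D0: wrote 3B at 0x1d = ba2477
  after D1: wrote 3B at 0x11 = 9f1ebe
  after D2: wrote 6B at 0x13 = d28740f5ba24
  after D3: wrote 2B at 0x2c = 6333
  after D4: wrote 5B at 0x0d = be1cea9922
  after D5: wrote 6B at 0x28 = 1b1b9f1ebe1c
query mem[0x11]=0x22, mem[0x18]=0x24, mem[0x2d]=0x1c, mem[0x08]=0xbe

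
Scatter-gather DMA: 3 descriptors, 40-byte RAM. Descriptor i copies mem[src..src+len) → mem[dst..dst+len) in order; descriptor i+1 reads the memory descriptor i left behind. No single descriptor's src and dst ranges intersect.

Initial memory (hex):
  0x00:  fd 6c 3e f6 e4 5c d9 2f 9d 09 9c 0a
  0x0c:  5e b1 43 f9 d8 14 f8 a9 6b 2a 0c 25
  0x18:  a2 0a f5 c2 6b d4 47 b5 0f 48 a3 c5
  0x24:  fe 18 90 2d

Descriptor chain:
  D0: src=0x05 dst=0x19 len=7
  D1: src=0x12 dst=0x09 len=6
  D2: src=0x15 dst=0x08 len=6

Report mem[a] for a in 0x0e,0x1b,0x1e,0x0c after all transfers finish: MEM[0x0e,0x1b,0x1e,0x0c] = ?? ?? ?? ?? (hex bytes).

MEM[0x0e,0x1b,0x1e,0x0c] = 25 2f 9c 5c

  after D0: wrote 7B at 0x19 = 5cd92f9d099c0a
  after D1: wrote 6B at 0x09 = f8a96b2a0c25
  after D2: wrote 6B at 0x08 = 2a0c25a25cd9
query mem[0x0e]=0x25, mem[0x1b]=0x2f, mem[0x1e]=0x9c, mem[0x0c]=0x5c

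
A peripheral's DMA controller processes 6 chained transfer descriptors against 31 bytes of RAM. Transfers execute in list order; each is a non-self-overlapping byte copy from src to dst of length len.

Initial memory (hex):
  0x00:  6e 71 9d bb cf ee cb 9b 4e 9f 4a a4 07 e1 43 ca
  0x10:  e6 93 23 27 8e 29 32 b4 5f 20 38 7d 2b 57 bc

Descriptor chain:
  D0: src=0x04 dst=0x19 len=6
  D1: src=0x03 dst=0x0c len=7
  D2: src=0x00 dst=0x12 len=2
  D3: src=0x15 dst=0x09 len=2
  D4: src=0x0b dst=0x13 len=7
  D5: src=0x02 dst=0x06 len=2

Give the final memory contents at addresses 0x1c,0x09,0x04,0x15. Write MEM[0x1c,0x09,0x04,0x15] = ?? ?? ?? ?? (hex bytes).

[0] 0x04->0x19 len=6 : cf ee cb 9b 4e 9f
[1] 0x03->0x0c len=7 : bb cf ee cb 9b 4e 9f
[2] 0x00->0x12 len=2 : 6e 71
[3] 0x15->0x09 len=2 : 29 32
[4] 0x0b->0x13 len=7 : a4 bb cf ee cb 9b 4e
[5] 0x02->0x06 len=2 : 9d bb
query mem[0x1c]=0x9b, mem[0x09]=0x29, mem[0x04]=0xcf, mem[0x15]=0xcf

MEM[0x1c,0x09,0x04,0x15] = 9b 29 cf cf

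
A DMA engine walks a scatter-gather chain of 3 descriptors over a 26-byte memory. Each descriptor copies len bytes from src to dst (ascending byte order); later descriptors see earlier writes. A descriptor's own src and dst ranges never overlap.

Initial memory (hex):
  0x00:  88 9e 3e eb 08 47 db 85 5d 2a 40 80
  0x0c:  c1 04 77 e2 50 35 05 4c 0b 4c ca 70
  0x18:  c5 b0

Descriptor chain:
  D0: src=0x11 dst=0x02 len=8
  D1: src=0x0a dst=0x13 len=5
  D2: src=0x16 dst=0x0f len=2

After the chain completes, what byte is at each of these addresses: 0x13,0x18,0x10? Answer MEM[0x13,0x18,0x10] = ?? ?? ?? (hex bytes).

#0 dst[0x02+8] := {0x35,0x05,0x4c,0x0b,0x4c,0xca,0x70,0xc5}
#1 dst[0x13+5] := {0x40,0x80,0xc1,0x04,0x77}
#2 dst[0x0f+2] := {0x04,0x77}
query mem[0x13]=0x40, mem[0x18]=0xc5, mem[0x10]=0x77

MEM[0x13,0x18,0x10] = 40 c5 77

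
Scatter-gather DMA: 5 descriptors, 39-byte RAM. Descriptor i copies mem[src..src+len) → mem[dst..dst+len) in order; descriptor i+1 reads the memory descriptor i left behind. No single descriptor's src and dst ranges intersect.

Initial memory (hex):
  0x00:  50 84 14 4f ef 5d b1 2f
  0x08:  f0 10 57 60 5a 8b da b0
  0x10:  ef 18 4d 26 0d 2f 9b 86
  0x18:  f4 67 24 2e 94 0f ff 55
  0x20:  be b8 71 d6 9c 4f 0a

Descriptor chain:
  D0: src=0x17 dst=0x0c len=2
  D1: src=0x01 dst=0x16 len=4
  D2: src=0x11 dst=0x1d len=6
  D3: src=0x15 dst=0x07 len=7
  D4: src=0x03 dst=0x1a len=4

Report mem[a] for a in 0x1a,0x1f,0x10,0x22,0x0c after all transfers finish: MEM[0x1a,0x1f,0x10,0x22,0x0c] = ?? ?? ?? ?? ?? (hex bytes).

  after D0: wrote 2B at 0x0c = 86f4
  after D1: wrote 4B at 0x16 = 84144fef
  after D2: wrote 6B at 0x1d = 184d260d2f84
  after D3: wrote 7B at 0x07 = 2f84144fef242e
  after D4: wrote 4B at 0x1a = 4fef5db1
query mem[0x1a]=0x4f, mem[0x1f]=0x26, mem[0x10]=0xef, mem[0x22]=0x84, mem[0x0c]=0x24

MEM[0x1a,0x1f,0x10,0x22,0x0c] = 4f 26 ef 84 24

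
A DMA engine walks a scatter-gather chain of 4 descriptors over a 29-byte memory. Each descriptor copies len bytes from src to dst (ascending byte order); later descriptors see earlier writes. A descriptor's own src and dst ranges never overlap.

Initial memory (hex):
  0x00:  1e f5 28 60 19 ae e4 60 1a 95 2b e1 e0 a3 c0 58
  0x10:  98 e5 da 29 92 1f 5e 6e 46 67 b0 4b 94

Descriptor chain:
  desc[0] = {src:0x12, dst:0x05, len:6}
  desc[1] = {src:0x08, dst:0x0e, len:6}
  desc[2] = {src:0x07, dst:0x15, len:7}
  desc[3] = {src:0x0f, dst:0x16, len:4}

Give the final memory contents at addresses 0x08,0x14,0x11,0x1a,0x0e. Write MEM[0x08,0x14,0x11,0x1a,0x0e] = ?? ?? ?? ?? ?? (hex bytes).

D0: mem[0x05..0x0a] <- [da 29 92 1f 5e 6e]
D1: mem[0x0e..0x13] <- [1f 5e 6e e1 e0 a3]
D2: mem[0x15..0x1b] <- [92 1f 5e 6e e1 e0 a3]
D3: mem[0x16..0x19] <- [5e 6e e1 e0]
query mem[0x08]=0x1f, mem[0x14]=0x92, mem[0x11]=0xe1, mem[0x1a]=0xe0, mem[0x0e]=0x1f

MEM[0x08,0x14,0x11,0x1a,0x0e] = 1f 92 e1 e0 1f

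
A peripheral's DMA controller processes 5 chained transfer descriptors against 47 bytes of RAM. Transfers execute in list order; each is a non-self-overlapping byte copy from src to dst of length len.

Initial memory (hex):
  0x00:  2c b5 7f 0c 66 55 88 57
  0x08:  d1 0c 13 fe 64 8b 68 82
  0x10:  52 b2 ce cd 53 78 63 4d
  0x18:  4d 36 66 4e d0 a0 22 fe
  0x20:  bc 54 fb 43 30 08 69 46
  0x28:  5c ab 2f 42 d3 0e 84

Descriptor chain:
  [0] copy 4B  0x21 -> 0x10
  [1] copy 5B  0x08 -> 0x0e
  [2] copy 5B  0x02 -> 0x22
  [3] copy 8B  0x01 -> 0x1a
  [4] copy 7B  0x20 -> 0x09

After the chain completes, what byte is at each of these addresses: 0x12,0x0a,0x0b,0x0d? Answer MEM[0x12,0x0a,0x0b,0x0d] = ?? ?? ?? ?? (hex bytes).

MEM[0x12,0x0a,0x0b,0x0d] = 64 d1 7f 66

#0 dst[0x10+4] := {0x54,0xfb,0x43,0x30}
#1 dst[0x0e+5] := {0xd1,0x0c,0x13,0xfe,0x64}
#2 dst[0x22+5] := {0x7f,0x0c,0x66,0x55,0x88}
#3 dst[0x1a+8] := {0xb5,0x7f,0x0c,0x66,0x55,0x88,0x57,0xd1}
#4 dst[0x09+7] := {0x57,0xd1,0x7f,0x0c,0x66,0x55,0x88}
query mem[0x12]=0x64, mem[0x0a]=0xd1, mem[0x0b]=0x7f, mem[0x0d]=0x66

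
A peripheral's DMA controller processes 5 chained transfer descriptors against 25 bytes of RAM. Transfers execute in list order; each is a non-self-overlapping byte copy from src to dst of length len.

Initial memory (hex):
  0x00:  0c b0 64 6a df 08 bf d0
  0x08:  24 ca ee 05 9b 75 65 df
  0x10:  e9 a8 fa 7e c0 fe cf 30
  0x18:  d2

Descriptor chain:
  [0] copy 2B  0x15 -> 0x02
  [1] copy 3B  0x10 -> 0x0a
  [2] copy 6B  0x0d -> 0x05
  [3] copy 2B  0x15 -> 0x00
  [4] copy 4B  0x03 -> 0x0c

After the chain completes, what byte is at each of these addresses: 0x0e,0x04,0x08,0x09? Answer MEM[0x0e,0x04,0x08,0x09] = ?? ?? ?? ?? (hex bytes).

#0 dst[0x02+2] := {0xfe,0xcf}
#1 dst[0x0a+3] := {0xe9,0xa8,0xfa}
#2 dst[0x05+6] := {0x75,0x65,0xdf,0xe9,0xa8,0xfa}
#3 dst[0x00+2] := {0xfe,0xcf}
#4 dst[0x0c+4] := {0xcf,0xdf,0x75,0x65}
query mem[0x0e]=0x75, mem[0x04]=0xdf, mem[0x08]=0xe9, mem[0x09]=0xa8

MEM[0x0e,0x04,0x08,0x09] = 75 df e9 a8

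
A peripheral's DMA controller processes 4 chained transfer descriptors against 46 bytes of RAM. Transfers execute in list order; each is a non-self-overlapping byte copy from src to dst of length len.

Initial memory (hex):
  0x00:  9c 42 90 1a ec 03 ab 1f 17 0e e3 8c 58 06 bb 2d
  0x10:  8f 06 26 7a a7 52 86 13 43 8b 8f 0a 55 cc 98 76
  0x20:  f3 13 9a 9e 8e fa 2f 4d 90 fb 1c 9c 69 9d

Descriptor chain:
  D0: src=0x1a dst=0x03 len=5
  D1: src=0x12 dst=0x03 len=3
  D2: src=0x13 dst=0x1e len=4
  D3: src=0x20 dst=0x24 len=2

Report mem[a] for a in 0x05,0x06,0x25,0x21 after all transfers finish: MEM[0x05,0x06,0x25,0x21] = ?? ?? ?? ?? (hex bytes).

#0 dst[0x03+5] := {0x8f,0x0a,0x55,0xcc,0x98}
#1 dst[0x03+3] := {0x26,0x7a,0xa7}
#2 dst[0x1e+4] := {0x7a,0xa7,0x52,0x86}
#3 dst[0x24+2] := {0x52,0x86}
query mem[0x05]=0xa7, mem[0x06]=0xcc, mem[0x25]=0x86, mem[0x21]=0x86

MEM[0x05,0x06,0x25,0x21] = a7 cc 86 86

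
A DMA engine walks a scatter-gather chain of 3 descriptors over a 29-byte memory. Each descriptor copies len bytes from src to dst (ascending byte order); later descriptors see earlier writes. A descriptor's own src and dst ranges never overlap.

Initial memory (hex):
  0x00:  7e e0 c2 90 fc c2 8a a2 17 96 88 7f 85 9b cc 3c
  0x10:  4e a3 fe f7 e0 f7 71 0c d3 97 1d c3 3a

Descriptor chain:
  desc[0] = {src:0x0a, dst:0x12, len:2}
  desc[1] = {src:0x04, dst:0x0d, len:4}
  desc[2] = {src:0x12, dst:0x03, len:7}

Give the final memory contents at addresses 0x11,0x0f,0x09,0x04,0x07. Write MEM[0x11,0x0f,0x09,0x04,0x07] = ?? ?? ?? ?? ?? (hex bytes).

MEM[0x11,0x0f,0x09,0x04,0x07] = a3 8a d3 7f 71

D0: mem[0x12..0x13] <- [88 7f]
D1: mem[0x0d..0x10] <- [fc c2 8a a2]
D2: mem[0x03..0x09] <- [88 7f e0 f7 71 0c d3]
query mem[0x11]=0xa3, mem[0x0f]=0x8a, mem[0x09]=0xd3, mem[0x04]=0x7f, mem[0x07]=0x71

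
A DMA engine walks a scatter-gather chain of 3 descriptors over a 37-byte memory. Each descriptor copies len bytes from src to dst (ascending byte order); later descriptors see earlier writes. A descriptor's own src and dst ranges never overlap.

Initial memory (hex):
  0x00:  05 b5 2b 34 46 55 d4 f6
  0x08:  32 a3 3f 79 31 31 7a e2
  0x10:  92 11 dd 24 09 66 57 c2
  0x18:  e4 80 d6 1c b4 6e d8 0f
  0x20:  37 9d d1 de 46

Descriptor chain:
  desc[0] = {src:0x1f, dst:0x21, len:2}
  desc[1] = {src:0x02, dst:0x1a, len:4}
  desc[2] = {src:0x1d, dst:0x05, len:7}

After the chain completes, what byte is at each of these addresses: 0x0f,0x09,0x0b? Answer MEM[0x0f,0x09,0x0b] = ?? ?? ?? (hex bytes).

#0 dst[0x21+2] := {0x0f,0x37}
#1 dst[0x1a+4] := {0x2b,0x34,0x46,0x55}
#2 dst[0x05+7] := {0x55,0xd8,0x0f,0x37,0x0f,0x37,0xde}
query mem[0x0f]=0xe2, mem[0x09]=0x0f, mem[0x0b]=0xde

MEM[0x0f,0x09,0x0b] = e2 0f de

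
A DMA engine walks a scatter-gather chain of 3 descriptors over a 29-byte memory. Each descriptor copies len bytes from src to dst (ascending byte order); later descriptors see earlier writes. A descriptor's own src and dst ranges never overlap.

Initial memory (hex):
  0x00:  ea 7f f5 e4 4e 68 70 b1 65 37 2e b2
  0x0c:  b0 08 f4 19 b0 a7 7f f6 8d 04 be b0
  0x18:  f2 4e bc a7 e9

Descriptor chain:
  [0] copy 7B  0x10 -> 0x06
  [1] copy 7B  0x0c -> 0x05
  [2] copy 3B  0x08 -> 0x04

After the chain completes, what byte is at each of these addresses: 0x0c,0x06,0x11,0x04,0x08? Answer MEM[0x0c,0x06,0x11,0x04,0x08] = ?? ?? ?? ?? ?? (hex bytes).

MEM[0x0c,0x06,0x11,0x04,0x08] = be a7 a7 19 19

  after D0: wrote 7B at 0x06 = b0a77ff68d04be
  after D1: wrote 7B at 0x05 = be08f419b0a77f
  after D2: wrote 3B at 0x04 = 19b0a7
query mem[0x0c]=0xbe, mem[0x06]=0xa7, mem[0x11]=0xa7, mem[0x04]=0x19, mem[0x08]=0x19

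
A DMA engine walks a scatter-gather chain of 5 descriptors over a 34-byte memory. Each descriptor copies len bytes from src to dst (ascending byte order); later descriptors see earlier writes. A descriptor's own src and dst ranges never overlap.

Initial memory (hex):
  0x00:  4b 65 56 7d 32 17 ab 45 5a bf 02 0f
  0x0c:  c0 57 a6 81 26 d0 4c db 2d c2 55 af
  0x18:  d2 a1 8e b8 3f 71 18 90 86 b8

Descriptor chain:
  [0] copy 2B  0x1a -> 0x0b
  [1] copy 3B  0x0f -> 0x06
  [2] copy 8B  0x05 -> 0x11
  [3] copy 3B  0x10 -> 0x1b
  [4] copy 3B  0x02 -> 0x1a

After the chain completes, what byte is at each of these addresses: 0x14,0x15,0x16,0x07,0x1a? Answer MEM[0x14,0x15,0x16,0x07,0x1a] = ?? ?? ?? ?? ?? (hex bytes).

D0: mem[0x0b..0x0c] <- [8e b8]
D1: mem[0x06..0x08] <- [81 26 d0]
D2: mem[0x11..0x18] <- [17 81 26 d0 bf 02 8e b8]
D3: mem[0x1b..0x1d] <- [26 17 81]
D4: mem[0x1a..0x1c] <- [56 7d 32]
query mem[0x14]=0xd0, mem[0x15]=0xbf, mem[0x16]=0x02, mem[0x07]=0x26, mem[0x1a]=0x56

MEM[0x14,0x15,0x16,0x07,0x1a] = d0 bf 02 26 56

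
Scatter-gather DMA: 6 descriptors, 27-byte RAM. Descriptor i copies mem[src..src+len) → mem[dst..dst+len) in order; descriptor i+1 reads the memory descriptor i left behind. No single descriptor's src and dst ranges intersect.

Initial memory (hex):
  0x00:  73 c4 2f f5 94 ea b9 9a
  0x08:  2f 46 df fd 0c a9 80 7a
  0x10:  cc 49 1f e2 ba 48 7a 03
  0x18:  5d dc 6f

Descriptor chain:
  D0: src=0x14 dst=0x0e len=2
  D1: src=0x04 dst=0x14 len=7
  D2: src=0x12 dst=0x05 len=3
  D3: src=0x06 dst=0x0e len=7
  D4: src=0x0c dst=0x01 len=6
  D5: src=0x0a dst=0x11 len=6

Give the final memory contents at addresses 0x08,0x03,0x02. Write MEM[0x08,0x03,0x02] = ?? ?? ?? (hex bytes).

MEM[0x08,0x03,0x02] = 2f e2 a9

#0 dst[0x0e+2] := {0xba,0x48}
#1 dst[0x14+7] := {0x94,0xea,0xb9,0x9a,0x2f,0x46,0xdf}
#2 dst[0x05+3] := {0x1f,0xe2,0x94}
#3 dst[0x0e+7] := {0xe2,0x94,0x2f,0x46,0xdf,0xfd,0x0c}
#4 dst[0x01+6] := {0x0c,0xa9,0xe2,0x94,0x2f,0x46}
#5 dst[0x11+6] := {0xdf,0xfd,0x0c,0xa9,0xe2,0x94}
query mem[0x08]=0x2f, mem[0x03]=0xe2, mem[0x02]=0xa9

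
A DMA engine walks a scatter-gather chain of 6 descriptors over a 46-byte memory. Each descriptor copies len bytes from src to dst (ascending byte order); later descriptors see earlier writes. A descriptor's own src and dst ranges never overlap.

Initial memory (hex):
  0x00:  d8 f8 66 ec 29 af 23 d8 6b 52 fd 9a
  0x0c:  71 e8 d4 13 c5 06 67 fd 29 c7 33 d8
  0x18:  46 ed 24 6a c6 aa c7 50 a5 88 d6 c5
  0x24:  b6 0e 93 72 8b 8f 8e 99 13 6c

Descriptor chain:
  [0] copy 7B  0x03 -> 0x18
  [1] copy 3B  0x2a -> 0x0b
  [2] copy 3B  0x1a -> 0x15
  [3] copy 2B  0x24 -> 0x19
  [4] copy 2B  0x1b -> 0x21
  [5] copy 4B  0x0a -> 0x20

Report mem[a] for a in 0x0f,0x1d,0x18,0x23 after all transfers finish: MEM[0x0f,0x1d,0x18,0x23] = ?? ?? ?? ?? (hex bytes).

[0] 0x03->0x18 len=7 : ec 29 af 23 d8 6b 52
[1] 0x2a->0x0b len=3 : 8e 99 13
[2] 0x1a->0x15 len=3 : af 23 d8
[3] 0x24->0x19 len=2 : b6 0e
[4] 0x1b->0x21 len=2 : 23 d8
[5] 0x0a->0x20 len=4 : fd 8e 99 13
query mem[0x0f]=0x13, mem[0x1d]=0x6b, mem[0x18]=0xec, mem[0x23]=0x13

MEM[0x0f,0x1d,0x18,0x23] = 13 6b ec 13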